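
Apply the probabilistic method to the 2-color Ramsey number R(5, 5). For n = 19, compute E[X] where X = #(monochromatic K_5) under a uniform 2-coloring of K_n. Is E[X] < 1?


E[X] = C(19, 5) · 2^{1 − 10} = 11628 · 2^{−9} = 11628/512.
As a reduced fraction: E[X] = 2907/128 ≈ 22.7109375.
Is E[X] < 1? NO.
Since E[X] ≥ 1, the first-moment bound is inconclusive at n = 19; it does NOT by itself certify R(5, 5) > 19.

E[X] = 2907/128 ≈ 22.7109375; E[X] ≥ 1; first-moment method inconclusive here.


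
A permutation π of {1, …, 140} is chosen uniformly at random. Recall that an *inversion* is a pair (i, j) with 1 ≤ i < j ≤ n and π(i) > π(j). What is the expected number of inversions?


Write X = Σ X_I over the C(140, 2) = 9730 pairs i < j, with X_I the indicator of one inversion.
There are 9730 indicators.
For each fixed pair i < j, the values π(i) and π(j) are two distinct elements of {1, …, 140} in uniformly random order; by symmetry P[π(i) > π(j)] = 1/2.
By linearity: E[X] = 9730 · (1/2) = C(140, 2) · (1/2) = 9730/2 = 4865 ≈ 4865.00000.

E[X] = 4865 = 4865.00000.


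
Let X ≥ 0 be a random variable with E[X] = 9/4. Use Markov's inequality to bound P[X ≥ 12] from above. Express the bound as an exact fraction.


μ = E[X] = 9/4, a = 12.
Markov: P[X ≥ 12] ≤ μ/a = (9/4)/12 = 3/16.
Numerically: ≈ 0.18750.
(Since a = 12 > μ = 2.25000, the bound 3/16 is < 1 and informative.)

P[X ≥ 12] ≤ 3/16 ≈ 0.18750.


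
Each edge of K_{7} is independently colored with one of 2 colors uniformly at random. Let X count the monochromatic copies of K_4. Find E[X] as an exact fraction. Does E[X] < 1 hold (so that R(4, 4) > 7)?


E[X] = C(7, 4) · 2^{1 − 6} = 35 · 2^{−5} = 35/32.
As a reduced fraction: E[X] = 35/32 ≈ 1.094.
Is E[X] < 1? NO.
Since E[X] ≥ 1, the first-moment bound is inconclusive at n = 7; it does NOT by itself certify R(4, 4) > 7.

E[X] = 35/32 ≈ 1.094; E[X] ≥ 1; first-moment method inconclusive here.


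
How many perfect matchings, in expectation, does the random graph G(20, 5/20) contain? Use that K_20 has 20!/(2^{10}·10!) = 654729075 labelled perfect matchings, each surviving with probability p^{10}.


K_20 has 20!/(2^{10}·10!) = 654729075 labelled perfect matchings.
For each such perfect matching H, let X_H = 1 if all 10 edges of H are present in G. Then P[X_H = 1] = p^{10} = (1/4)^{10} = 1/1048576.
Summing the indicators: E[X] = Σ_H E[X_H] = 654729075 · p^{10} = 654729075 · 1/1048576 = 654729075/1048576.
Numerically: E[X] ≈ 624.

E[X] = 654729075 · (1/4)^{10} = 654729075/1048576 ≈ 624.


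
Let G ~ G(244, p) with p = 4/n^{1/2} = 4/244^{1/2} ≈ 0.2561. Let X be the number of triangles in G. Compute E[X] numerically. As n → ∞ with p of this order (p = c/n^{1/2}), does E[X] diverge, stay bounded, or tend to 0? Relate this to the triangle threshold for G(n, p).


Number of potential triangles: C(244, 3) = 2391444.
Each occurs with probability p³ ≈ (0.2561)³ ≈ 1.679172e-02.
By linearity: E[X] = C(244, 3)·p³ ≈ 2391444 · 1.679172e-02 ≈ 40156.4627.
Since α = 1/2 < 1, p = c/n^{1/2} ≫ 1/n is above the triangle threshold p ~ 1/n. Asymptotically E[X] ~ (c³/6)·n^{3(1−α)} = (4³/6)·n^{1.5} → ∞; triangles are abundant w.h.p.

E[X] ≈ 40156.4627; in regime p = Θ(1/n^{1/2}) E[X] diverges (above the triangle threshold p ~ 1/n).


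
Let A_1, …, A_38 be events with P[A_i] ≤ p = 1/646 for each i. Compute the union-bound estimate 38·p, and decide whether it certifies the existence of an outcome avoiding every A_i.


Union bound: P[∪_{i=1}^{38} A_i] ≤ Σ_i P[A_i] ≤ 38·p = 38·(1/646) = 1/17.
Numerically: 1/17 ≈ 0.058824.
Is 1/17 < 1? YES.
Since P[∪ A_i] ≤ 1/17 < 1, the complement has P[∩ A_i^c] ≥ 1 − 1/17 = 16/17 > 0, so some outcome avoids every A_i.

38·p = 1/17 ≈ 0.058824; existence CERTIFIED by the union bound.


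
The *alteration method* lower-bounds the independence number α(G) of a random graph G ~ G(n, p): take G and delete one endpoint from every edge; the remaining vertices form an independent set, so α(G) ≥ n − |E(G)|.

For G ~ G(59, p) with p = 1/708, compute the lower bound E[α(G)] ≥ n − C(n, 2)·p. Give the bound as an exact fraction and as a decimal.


E[|E(G)|] = C(59, 2)·p = 1711 · (1/708) = 29/12.
E[α(G)] ≥ n − E[|E(G)|] = 59 − 29/12 = 679/12.
Numerically: ≈ 56.583.
(This is only a lower bound; the true E[α(G)] may be larger.)

E[α(G)] ≥ 679/12 ≈ 56.583.


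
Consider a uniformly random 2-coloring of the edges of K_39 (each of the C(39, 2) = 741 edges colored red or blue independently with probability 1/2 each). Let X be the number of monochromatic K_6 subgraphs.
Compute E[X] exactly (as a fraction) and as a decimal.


Let X = Σ_S X_S over the C(39, 6) = 3262623 subsets S of size 6, where X_S = 1 if the K_6 on S is monochromatic.
For a fixed S, the K_6 on S has C(6, 2) = 15 edges. P[all 15 edges red] = (1/2)^15, and likewise for blue, so P[monochromatic] = 2·(1/2)^15 = 2^{1 − 15} = 1/16384.
By linearity: E[X] = C(39, 6) · 2^{1 − 15} = 3262623 · 1/16384 = 3262623/16384.
Numerically: E[X] ≈ 199.134705.

E[X] = C(39,6)·2^(1−C(6,2)) = 3262623/16384 ≈ 199.134705.


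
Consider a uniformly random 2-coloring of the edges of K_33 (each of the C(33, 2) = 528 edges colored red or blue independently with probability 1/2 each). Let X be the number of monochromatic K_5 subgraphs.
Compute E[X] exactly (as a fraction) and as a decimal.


Let X = Σ_S X_S over the C(33, 5) = 237336 subsets S of size 5, where X_S = 1 if the K_5 on S is monochromatic.
For a fixed S, the K_5 on S has C(5, 2) = 10 edges. P[all 10 edges red] = (1/2)^10, and likewise for blue, so P[monochromatic] = 2·(1/2)^10 = 2^{1 − 10} = 1/512.
By linearity of expectation: E[X] = C(33, 5) · 2^{1 − 10} = 237336 · 1/512 = 29667/64.
Numerically: E[X] ≈ 463.54688.

E[X] = C(33,5)·2^(1−C(5,2)) = 29667/64 ≈ 463.54688.


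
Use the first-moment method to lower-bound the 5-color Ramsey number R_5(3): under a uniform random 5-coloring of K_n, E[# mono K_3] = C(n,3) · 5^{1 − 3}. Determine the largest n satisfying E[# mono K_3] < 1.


We need C(n, 3) · 5^{1 − 3} < 1, i.e. C(n, 3) < 5^{3 − 1} = 25.
Check values of n near the boundary:
  n = 4: C(4, 3) = 4; 4 < 25? YES
  n = 5: C(5, 3) = 10; 10 < 25? YES
  n = 6: C(6, 3) = 20; 20 < 25? YES
  n = 7: C(7, 3) = 35; 35 < 25? NO
The largest n with C(n, 3) < 25 is n = 6 (where E[X] = 4/5 ≈ 0.8000000). Hence R_5(3) > 6, i.e. R_5(3) ≥ 7.

Largest n = 6; hence R_5(3) > 6.


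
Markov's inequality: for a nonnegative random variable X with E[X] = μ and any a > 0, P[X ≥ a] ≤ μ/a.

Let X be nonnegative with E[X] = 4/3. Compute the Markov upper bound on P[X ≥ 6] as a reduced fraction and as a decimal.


μ = E[X] = 4/3, a = 6.
Markov: P[X ≥ 6] ≤ μ/a = (4/3)/6 = 2/9.
Numerically: ≈ 0.222222.
(Since a = 6 > μ = 1.333333, the bound 2/9 is < 1 and informative.)

P[X ≥ 6] ≤ 2/9 ≈ 0.222222.


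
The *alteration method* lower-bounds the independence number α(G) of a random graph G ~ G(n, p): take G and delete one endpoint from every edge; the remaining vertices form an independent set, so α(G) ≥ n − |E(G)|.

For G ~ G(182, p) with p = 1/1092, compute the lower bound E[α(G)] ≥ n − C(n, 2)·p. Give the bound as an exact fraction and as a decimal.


E[|E(G)|] = C(182, 2)·p = 16471 · (1/1092) = 181/12.
E[α(G)] ≥ n − E[|E(G)|] = 182 − 181/12 = 2003/12.
Numerically: ≈ 166.917.
(This is only a lower bound; the true E[α(G)] may be larger.)

E[α(G)] ≥ 2003/12 ≈ 166.917.


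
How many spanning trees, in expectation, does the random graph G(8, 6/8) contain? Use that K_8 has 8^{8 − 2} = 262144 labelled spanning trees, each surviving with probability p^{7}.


K_8 has 8^{8 − 2} = 262144 labelled spanning trees.
For each such spanning tree H, let X_H = 1 if all 7 edges of H are present in G. Then P[X_H = 1] = p^{7} = (3/4)^{7} = 2187/16384.
By linearity of expectation: E[X] = Σ_H E[X_H] = 262144 · p^{7} = 262144 · 2187/16384 = 34992.
Numerically: E[X] ≈ 34992.

E[X] = 262144 · (3/4)^{7} = 34992 ≈ 34992.


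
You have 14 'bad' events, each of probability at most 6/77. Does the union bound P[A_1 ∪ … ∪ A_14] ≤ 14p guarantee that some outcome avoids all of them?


Union bound: P[∪_{i=1}^{14} A_i] ≤ Σ_i P[A_i] ≤ 14·p = 14·(6/77) = 12/11.
Numerically: 12/11 ≈ 1.090909.
Is 12/11 < 1? NO.
Since the bound 12/11 is ≥ 1, the union bound is uninformative here; it does NOT by itself certify existence.

14·p = 12/11 ≈ 1.090909; existence NOT certified by the union bound.


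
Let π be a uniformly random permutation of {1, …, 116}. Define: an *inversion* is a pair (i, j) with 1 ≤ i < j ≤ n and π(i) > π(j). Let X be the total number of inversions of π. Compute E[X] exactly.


Write X = Σ X_I over the C(116, 2) = 6670 pairs i < j, with X_I the indicator of one inversion.
There are 6670 indicators.
For each fixed pair i < j, the values π(i) and π(j) are two distinct elements of {1, …, 116} in uniformly random order; by symmetry P[π(i) > π(j)] = 1/2.
By linearity: E[X] = 6670 · (1/2) = C(116, 2) · (1/2) = 6670/2 = 3335 ≈ 3335.0000.

E[X] = 3335 = 3335.0000.


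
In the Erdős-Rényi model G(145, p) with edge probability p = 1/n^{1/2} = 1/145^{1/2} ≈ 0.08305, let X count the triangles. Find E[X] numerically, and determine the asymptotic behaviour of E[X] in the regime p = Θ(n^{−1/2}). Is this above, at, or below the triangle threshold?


Number of potential triangles: C(145, 3) = 497640.
Each occurs with probability p³ ≈ (0.08305)³ ≈ 5.727274e-04.
By linearity: E[X] = C(145, 3)·p³ ≈ 497640 · 5.727274e-04 ≈ 285.0121.
Since α = 1/2 < 1, p = c/n^{1/2} ≫ 1/n is above the triangle threshold p ~ 1/n. Asymptotically E[X] ~ (c³/6)·n^{3(1−α)} = (1³/6)·n^{1.5} → ∞; triangles are abundant w.h.p.

E[X] ≈ 285.0121; in regime p = Θ(1/n^{1/2}) E[X] diverges (above the triangle threshold p ~ 1/n).


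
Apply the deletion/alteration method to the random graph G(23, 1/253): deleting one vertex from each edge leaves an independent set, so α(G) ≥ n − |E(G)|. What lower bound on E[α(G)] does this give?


E[|E(G)|] = C(23, 2)·p = 253 · (1/253) = 1.
E[α(G)] ≥ n − E[|E(G)|] = 23 − 1 = 22.
Numerically: ≈ 22.000.
(This is only a lower bound; the true E[α(G)] may be larger.)

E[α(G)] ≥ 22 ≈ 22.000.


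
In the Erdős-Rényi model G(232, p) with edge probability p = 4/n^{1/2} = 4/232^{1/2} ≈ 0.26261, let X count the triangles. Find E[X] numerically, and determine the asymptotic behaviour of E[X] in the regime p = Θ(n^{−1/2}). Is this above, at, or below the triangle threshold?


Number of potential triangles: C(232, 3) = 2054360.
Each occurs with probability p³ ≈ (0.26261)³ ≈ 1.8111232e-02.
By linearity: E[X] = C(232, 3)·p³ ≈ 2054360 · 1.8111232e-02 ≈ 37206.99082.
Since α = 1/2 < 1, p = c/n^{1/2} ≫ 1/n is above the triangle threshold p ~ 1/n. Asymptotically E[X] ~ (c³/6)·n^{3(1−α)} = (4³/6)·n^{1.5} → ∞; triangles are abundant w.h.p.

E[X] ≈ 37206.99082; in regime p = Θ(1/n^{1/2}) E[X] diverges (above the triangle threshold p ~ 1/n).


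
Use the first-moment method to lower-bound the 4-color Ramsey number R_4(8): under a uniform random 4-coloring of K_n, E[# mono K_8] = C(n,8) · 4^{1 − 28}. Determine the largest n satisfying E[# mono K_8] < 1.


We need C(n, 8) · 4^{1 − 28} < 1, i.e. C(n, 8) < 4^{28 − 1} = 18014398509481984.
Check values of n near the boundary:
  n = 402: C(402, 8) = 15770615726749950; 15770615726749950 < 18014398509481984? YES
  n = 403: C(403, 8) = 16090020602228430; 16090020602228430 < 18014398509481984? YES
  n = 404: C(404, 8) = 16415071523485570; 16415071523485570 < 18014398509481984? YES
  n = 405: C(405, 8) = 16745853821188050; 16745853821188050 < 18014398509481984? YES
  n = 406: C(406, 8) = 17082453897995850; 17082453897995850 < 18014398509481984? YES
  n = 407: C(407, 8) = 17424959239309050; 17424959239309050 < 18014398509481984? YES
  n = 408: C(408, 8) = 17773458424095231; 17773458424095231 < 18014398509481984? YES
  n = 409: C(409, 8) = 18128041135797879; 18128041135797879 < 18014398509481984? NO
The largest n with C(n, 8) < 18014398509481984 is n = 408 (where E[X] = 17773458424095231/18014398509481984 ≈ 0.987). Hence R_4(8) > 408, i.e. R_4(8) ≥ 409.

Largest n = 408; hence R_4(8) > 408.


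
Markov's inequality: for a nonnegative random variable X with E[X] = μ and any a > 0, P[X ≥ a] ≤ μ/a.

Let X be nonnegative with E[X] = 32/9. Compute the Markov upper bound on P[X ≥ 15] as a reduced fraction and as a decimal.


μ = E[X] = 32/9, a = 15.
Markov: P[X ≥ 15] ≤ μ/a = (32/9)/15 = 32/135.
Numerically: ≈ 0.23704.
(Since a = 15 > μ = 3.55556, the bound 32/135 is < 1 and informative.)

P[X ≥ 15] ≤ 32/135 ≈ 0.23704.


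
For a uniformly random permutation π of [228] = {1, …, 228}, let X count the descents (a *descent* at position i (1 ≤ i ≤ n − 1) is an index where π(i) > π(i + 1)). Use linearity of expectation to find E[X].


Write X = Σ X_I over i = 1, …, 227, with X_I the indicator of one descent.
There are 227 indicators.
For each fixed i, the pair (π(i), π(i+1)) is a uniformly random ordered pair of distinct values from {1, …, 228}; by symmetry P[π(i) > π(i+1)] = 1/2.
By linearity: E[X] = 227 · (1/2) = (228 − 1) · (1/2) = 227/2 ≈ 113.500000.

E[X] = 227/2 = 113.500000.


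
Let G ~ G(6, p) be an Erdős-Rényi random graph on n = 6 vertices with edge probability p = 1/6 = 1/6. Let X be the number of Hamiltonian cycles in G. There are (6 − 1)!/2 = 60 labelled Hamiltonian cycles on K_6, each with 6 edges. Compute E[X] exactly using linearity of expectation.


K_6 has (6 − 1)!/2 = 60 labelled Hamiltonian cycles.
For each such Hamiltonian cycle H, let X_H = 1 if all 6 edges of H are present in G. Then P[X_H = 1] = p^{6} = (1/6)^{6} = 1/46656.
By linearity: E[X] = Σ_H E[X_H] = 60 · p^{6} = 60 · 1/46656 = 5/3888.
Numerically: E[X] ≈ 0.001286.

E[X] = 60 · (1/6)^{6} = 5/3888 ≈ 0.001286.


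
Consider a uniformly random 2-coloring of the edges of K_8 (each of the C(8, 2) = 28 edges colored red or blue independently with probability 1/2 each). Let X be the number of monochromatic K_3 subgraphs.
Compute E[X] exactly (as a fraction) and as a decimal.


Let X = Σ_S X_S over the C(8, 3) = 56 subsets S of size 3, where X_S = 1 if the K_3 on S is monochromatic.
For a fixed S, the K_3 on S has C(3, 2) = 3 edges. P[all 3 edges red] = (1/2)^3, and likewise for blue, so P[monochromatic] = 2·(1/2)^3 = 2^{1 − 3} = 1/4.
By linearity: E[X] = C(8, 3) · 2^{1 − 3} = 56 · 1/4 = 14.
Numerically: E[X] ≈ 14.000.

E[X] = C(8,3)·2^(1−C(3,2)) = 14 ≈ 14.000.


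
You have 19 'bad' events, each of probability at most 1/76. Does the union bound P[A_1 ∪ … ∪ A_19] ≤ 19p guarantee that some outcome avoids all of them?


Union bound: P[∪_{i=1}^{19} A_i] ≤ Σ_i P[A_i] ≤ 19·p = 19·(1/76) = 1/4.
Numerically: 1/4 ≈ 0.25000.
Is 1/4 < 1? YES.
Since P[∪ A_i] ≤ 1/4 < 1, the complement has P[∩ A_i^c] ≥ 1 − 1/4 = 3/4 > 0, so some outcome avoids every A_i.

19·p = 1/4 ≈ 0.25000; existence CERTIFIED by the union bound.


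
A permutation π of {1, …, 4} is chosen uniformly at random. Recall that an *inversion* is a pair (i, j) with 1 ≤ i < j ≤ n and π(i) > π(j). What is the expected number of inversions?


Write X = Σ X_I over the C(4, 2) = 6 pairs i < j, with X_I the indicator of one inversion.
There are 6 indicators.
For each fixed pair i < j, the values π(i) and π(j) are two distinct elements of {1, …, 4} in uniformly random order; by symmetry P[π(i) > π(j)] = 1/2.
By linearity: E[X] = 6 · (1/2) = C(4, 2) · (1/2) = 6/2 = 3 ≈ 3.00000.

E[X] = 3 = 3.00000.


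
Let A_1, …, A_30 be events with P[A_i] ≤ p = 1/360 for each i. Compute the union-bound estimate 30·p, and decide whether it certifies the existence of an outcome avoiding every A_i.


Union bound: P[∪_{i=1}^{30} A_i] ≤ Σ_i P[A_i] ≤ 30·p = 30·(1/360) = 1/12.
Numerically: 1/12 ≈ 0.0833333.
Is 1/12 < 1? YES.
Since P[∪ A_i] ≤ 1/12 < 1, the complement has P[∩ A_i^c] ≥ 1 − 1/12 = 11/12 > 0, so some outcome avoids every A_i.

30·p = 1/12 ≈ 0.0833333; existence CERTIFIED by the union bound.


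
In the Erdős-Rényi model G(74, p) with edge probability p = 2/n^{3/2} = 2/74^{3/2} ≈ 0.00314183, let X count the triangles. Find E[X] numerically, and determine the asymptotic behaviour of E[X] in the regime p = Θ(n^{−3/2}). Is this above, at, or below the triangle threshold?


Number of potential triangles: C(74, 3) = 64824.
Each occurs with probability p³ ≈ (0.00314183)³ ≈ 3.10132477e-08.
By linearity: E[X] = C(74, 3)·p³ ≈ 64824 · 3.10132477e-08 ≈ 0.002010.
Since α = 3/2 > 1, p = c/n^{3/2} = o(1/n) is below the triangle threshold p ~ 1/n. Asymptotically E[X] ~ (c³/6)·n^{3(1−α)} = (2³/6)·n^{-1.5} → 0, so by Markov's inequality G has no triangles w.h.p.

E[X] ≈ 0.002010; in regime p = Θ(1/n^{3/2}) E[X] tends to 0 (below the triangle threshold p ~ 1/n).


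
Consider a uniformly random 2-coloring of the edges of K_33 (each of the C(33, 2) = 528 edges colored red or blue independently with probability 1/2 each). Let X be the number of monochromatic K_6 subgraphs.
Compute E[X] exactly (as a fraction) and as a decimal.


Let X = Σ_S X_S over the C(33, 6) = 1107568 subsets S of size 6, where X_S = 1 if the K_6 on S is monochromatic.
For a fixed S, the K_6 on S has C(6, 2) = 15 edges. P[all 15 edges red] = (1/2)^15, and likewise for blue, so P[monochromatic] = 2·(1/2)^15 = 2^{1 − 15} = 1/16384.
By linearity of expectation: E[X] = C(33, 6) · 2^{1 − 15} = 1107568 · 1/16384 = 69223/1024.
Numerically: E[X] ≈ 67.600586.

E[X] = C(33,6)·2^(1−C(6,2)) = 69223/1024 ≈ 67.600586.


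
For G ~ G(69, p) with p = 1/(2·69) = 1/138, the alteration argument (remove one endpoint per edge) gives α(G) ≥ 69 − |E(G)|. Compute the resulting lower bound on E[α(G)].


E[|E(G)|] = C(69, 2)·p = 2346 · (1/138) = 17.
E[α(G)] ≥ n − E[|E(G)|] = 69 − 17 = 52.
Numerically: ≈ 52.00000.
(This is only a lower bound; the true E[α(G)] may be larger.)

E[α(G)] ≥ 52 ≈ 52.00000.


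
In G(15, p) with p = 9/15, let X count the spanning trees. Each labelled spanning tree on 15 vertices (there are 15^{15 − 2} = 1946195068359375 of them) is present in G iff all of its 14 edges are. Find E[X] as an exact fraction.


K_15 has 15^{15 − 2} = 1946195068359375 labelled spanning trees.
For each such spanning tree H, let X_H = 1 if all 14 edges of H are present in G. Then P[X_H = 1] = p^{14} = (3/5)^{14} = 4782969/6103515625.
Summing the indicators: E[X] = Σ_H E[X_H] = 1946195068359375 · p^{14} = 1946195068359375 · 4782969/6103515625 = 7625597484987/5.
Numerically: E[X] ≈ 1.52512e+12.

E[X] = 1946195068359375 · (3/5)^{14} = 7625597484987/5 ≈ 1.52512e+12.


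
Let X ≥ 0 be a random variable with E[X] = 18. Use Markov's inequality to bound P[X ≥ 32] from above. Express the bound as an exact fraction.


μ = E[X] = 18, a = 32.
Markov: P[X ≥ 32] ≤ μ/a = (18)/32 = 9/16.
Numerically: ≈ 0.562500.
(Since a = 32 > μ = 18.000000, the bound 9/16 is < 1 and informative.)

P[X ≥ 32] ≤ 9/16 ≈ 0.562500.


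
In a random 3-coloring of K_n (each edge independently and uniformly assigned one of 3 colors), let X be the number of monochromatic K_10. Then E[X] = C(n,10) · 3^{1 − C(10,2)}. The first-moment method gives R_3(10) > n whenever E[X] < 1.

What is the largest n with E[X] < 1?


We need C(n, 10) · 3^{1 − 45} < 1, i.e. C(n, 10) < 3^{45 − 1} = 984770902183611232881.
Check values of n near the boundary:
  n = 570: C(570, 10) = 921524823451961408691; 921524823451961408691 < 984770902183611232881? YES
  n = 571: C(571, 10) = 937951290893172842001; 937951290893172842001 < 984770902183611232881? YES
  n = 572: C(572, 10) = 954640815642161682606; 954640815642161682606 < 984770902183611232881? YES
  n = 573: C(573, 10) = 971597135635805762226; 971597135635805762226 < 984770902183611232881? YES
  n = 574: C(574, 10) = 988824035203816502691; 988824035203816502691 < 984770902183611232881? NO
  n = 575: C(575, 10) = 1006325345561406175305; 1006325345561406175305 < 984770902183611232881? NO
The largest n with C(n, 10) < 984770902183611232881 is n = 573 (where E[X] = 35985079097622435638/36472996377170786403 ≈ 0.98662). Hence R_3(10) > 573, i.e. R_3(10) ≥ 574.

Largest n = 573; hence R_3(10) > 573.


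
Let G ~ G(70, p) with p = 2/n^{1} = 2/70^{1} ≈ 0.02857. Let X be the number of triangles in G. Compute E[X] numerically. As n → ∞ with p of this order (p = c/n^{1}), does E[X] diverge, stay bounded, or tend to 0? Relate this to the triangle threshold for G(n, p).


Number of potential triangles: C(70, 3) = 54740.
Each occurs with probability p³ ≈ (0.02857)³ ≈ 2.332362e-05.
By linearity: E[X] = C(70, 3)·p³ ≈ 54740 · 2.332362e-05 ≈ 1.2767.
Here α = 1, so p = 2/n is exactly at the triangle threshold p ~ 1/n. Asymptotically E[X] → c³/6 = 2³/6 = 4/3 ≈ 1.3333, a bounded constant. In this regime the triangle count is asymptotically Poisson(c³/6).

E[X] ≈ 1.2767; in regime p = Θ(1/n^{1}) E[X] stays bounded (at the triangle threshold p ~ 1/n).


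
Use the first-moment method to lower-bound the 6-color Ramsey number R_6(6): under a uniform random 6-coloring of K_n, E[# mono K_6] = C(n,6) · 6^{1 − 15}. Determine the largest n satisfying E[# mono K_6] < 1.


We need C(n, 6) · 6^{1 − 15} < 1, i.e. C(n, 6) < 6^{15 − 1} = 78364164096.
Check values of n near the boundary:
  n = 197: C(197, 6) = 75176946208; 75176946208 < 78364164096? YES
  n = 198: C(198, 6) = 77526225777; 77526225777 < 78364164096? YES
  n = 199: C(199, 6) = 79936367511; 79936367511 < 78364164096? NO
  n = 200: C(200, 6) = 82408626300; 82408626300 < 78364164096? NO
  n = 201: C(201, 6) = 84944276340; 84944276340 < 78364164096? NO
The largest n with C(n, 6) < 78364164096 is n = 198 (where E[X] = 25842075259/26121388032 ≈ 0.9893071). Hence R_6(6) > 198, i.e. R_6(6) ≥ 199.

Largest n = 198; hence R_6(6) > 198.


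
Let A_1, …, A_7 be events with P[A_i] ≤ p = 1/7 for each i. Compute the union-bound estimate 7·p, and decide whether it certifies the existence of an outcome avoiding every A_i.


Union bound: P[∪_{i=1}^{7} A_i] ≤ Σ_i P[A_i] ≤ 7·p = 7·(1/7) = 1.
Numerically: 1 ≈ 1.00000.
Is 1 < 1? NO.
Since the bound 1 is ≥ 1, the union bound is uninformative here; it does NOT by itself certify existence.

7·p = 1 ≈ 1.00000; existence NOT certified by the union bound.


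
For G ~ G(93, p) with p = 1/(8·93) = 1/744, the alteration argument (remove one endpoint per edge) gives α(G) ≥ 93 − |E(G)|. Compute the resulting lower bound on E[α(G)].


E[|E(G)|] = C(93, 2)·p = 4278 · (1/744) = 23/4.
E[α(G)] ≥ n − E[|E(G)|] = 93 − 23/4 = 349/4.
Numerically: ≈ 87.25000.
(This is only a lower bound; the true E[α(G)] may be larger.)

E[α(G)] ≥ 349/4 ≈ 87.25000.


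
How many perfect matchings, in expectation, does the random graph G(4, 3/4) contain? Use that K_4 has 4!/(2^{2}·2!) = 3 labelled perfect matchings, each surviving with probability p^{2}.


K_4 has 4!/(2^{2}·2!) = 3 labelled perfect matchings.
For each such perfect matching H, let X_H = 1 if all 2 edges of H are present in G. Then P[X_H = 1] = p^{2} = (3/4)^{2} = 9/16.
Summing the indicators: E[X] = Σ_H E[X_H] = 3 · p^{2} = 3 · 9/16 = 27/16.
Numerically: E[X] ≈ 1.688.

E[X] = 3 · (3/4)^{2} = 27/16 ≈ 1.688.


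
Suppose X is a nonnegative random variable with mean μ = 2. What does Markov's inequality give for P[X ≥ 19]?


μ = E[X] = 2, a = 19.
Markov: P[X ≥ 19] ≤ μ/a = (2)/19 = 2/19.
Numerically: ≈ 0.1053.
(Since a = 19 > μ = 2.0000, the bound 2/19 is < 1 and informative.)

P[X ≥ 19] ≤ 2/19 ≈ 0.1053.


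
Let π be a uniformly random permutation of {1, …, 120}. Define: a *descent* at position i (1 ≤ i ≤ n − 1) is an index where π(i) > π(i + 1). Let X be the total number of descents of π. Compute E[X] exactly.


Write X = Σ X_I over i = 1, …, 119, with X_I the indicator of one descent.
There are 119 indicators.
For each fixed i, the pair (π(i), π(i+1)) is a uniformly random ordered pair of distinct values from {1, …, 120}; by symmetry P[π(i) > π(i+1)] = 1/2.
By linearity: E[X] = 119 · (1/2) = (120 − 1) · (1/2) = 119/2 ≈ 59.500.

E[X] = 119/2 = 59.500.


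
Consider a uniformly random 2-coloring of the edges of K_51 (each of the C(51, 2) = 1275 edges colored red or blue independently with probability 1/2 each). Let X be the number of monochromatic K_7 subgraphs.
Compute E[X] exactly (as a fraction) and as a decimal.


Let X = Σ_S X_S over the C(51, 7) = 115775100 subsets S of size 7, where X_S = 1 if the K_7 on S is monochromatic.
For a fixed S, the K_7 on S has C(7, 2) = 21 edges. P[all 21 edges red] = (1/2)^21, and likewise for blue, so P[monochromatic] = 2·(1/2)^21 = 2^{1 − 21} = 1/1048576.
By linearity of expectation: E[X] = C(51, 7) · 2^{1 − 21} = 115775100 · 1/1048576 = 28943775/262144.
Numerically: E[X] ≈ 110.41174.

E[X] = C(51,7)·2^(1−C(7,2)) = 28943775/262144 ≈ 110.41174.


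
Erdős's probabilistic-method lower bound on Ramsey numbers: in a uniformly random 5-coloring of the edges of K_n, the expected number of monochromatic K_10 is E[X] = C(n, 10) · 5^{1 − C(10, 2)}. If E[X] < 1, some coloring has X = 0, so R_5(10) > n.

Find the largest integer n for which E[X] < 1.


We need C(n, 10) · 5^{1 − 45} < 1, i.e. C(n, 10) < 5^{45 − 1} = 5684341886080801486968994140625.
Check values of n near the boundary:
  n = 5389: C(5389, 10) = 5645340767466558997768874792926; 5645340767466558997768874792926 < 5684341886080801486968994140625? YES
  n = 5390: C(5390, 10) = 5655833965919099070255434039753; 5655833965919099070255434039753 < 5684341886080801486968994140625? YES
  n = 5391: C(5391, 10) = 5666344714787188828795213697883; 5666344714787188828795213697883 < 5684341886080801486968994140625? YES
  n = 5392: C(5392, 10) = 5676873040158402483252283957448; 5676873040158402483252283957448 < 5684341886080801486968994140625? YES
  n = 5393: C(5393, 10) = 5687418968154238267170642278008; 5687418968154238267170642278008 < 5684341886080801486968994140625? NO
  n = 5394: C(5394, 10) = 5697982524930156243149785372878; 5697982524930156243149785372878 < 5684341886080801486968994140625? NO
The largest n with C(n, 10) < 5684341886080801486968994140625 is n = 5392 (where E[X] = 5676873040158402483252283957448/5684341886080801486968994140625 ≈ 0.999). Hence R_5(10) > 5392, i.e. R_5(10) ≥ 5393.

Largest n = 5392; hence R_5(10) > 5392.


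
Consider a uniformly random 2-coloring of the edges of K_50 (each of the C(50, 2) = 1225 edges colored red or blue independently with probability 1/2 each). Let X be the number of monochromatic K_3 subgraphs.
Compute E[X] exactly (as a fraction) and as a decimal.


Let X = Σ_S X_S over the C(50, 3) = 19600 subsets S of size 3, where X_S = 1 if the K_3 on S is monochromatic.
For a fixed S, the K_3 on S has C(3, 2) = 3 edges. P[all 3 edges red] = (1/2)^3, and likewise for blue, so P[monochromatic] = 2·(1/2)^3 = 2^{1 − 3} = 1/4.
By linearity of expectation: E[X] = C(50, 3) · 2^{1 − 3} = 19600 · 1/4 = 4900.
Numerically: E[X] ≈ 4900.00000.

E[X] = C(50,3)·2^(1−C(3,2)) = 4900 ≈ 4900.00000.


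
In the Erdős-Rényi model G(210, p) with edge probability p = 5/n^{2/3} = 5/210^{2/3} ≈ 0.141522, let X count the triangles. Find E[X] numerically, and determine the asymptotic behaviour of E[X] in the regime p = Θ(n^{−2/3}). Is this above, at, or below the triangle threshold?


Number of potential triangles: C(210, 3) = 1521520.
Each occurs with probability p³ ≈ (0.141522)³ ≈ 2.83446712e-03.
By linearity: E[X] = C(210, 3)·p³ ≈ 1521520 · 2.83446712e-03 ≈ 4312.698413.
Since α = 2/3 < 1, p = c/n^{2/3} ≫ 1/n is above the triangle threshold p ~ 1/n. Asymptotically E[X] ~ (c³/6)·n^{3(1−α)} = (5³/6)·n^{1} → ∞; triangles are abundant w.h.p.

E[X] ≈ 4312.698413; in regime p = Θ(1/n^{2/3}) E[X] diverges (above the triangle threshold p ~ 1/n).


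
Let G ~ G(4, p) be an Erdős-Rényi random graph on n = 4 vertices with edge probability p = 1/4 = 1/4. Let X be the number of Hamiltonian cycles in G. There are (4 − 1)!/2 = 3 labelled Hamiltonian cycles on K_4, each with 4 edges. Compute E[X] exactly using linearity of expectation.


K_4 has (4 − 1)!/2 = 3 labelled Hamiltonian cycles.
For each such Hamiltonian cycle H, let X_H = 1 if all 4 edges of H are present in G. Then P[X_H = 1] = p^{4} = (1/4)^{4} = 1/256.
By linearity: E[X] = Σ_H E[X_H] = 3 · p^{4} = 3 · 1/256 = 3/256.
Numerically: E[X] ≈ 0.01172.

E[X] = 3 · (1/4)^{4} = 3/256 ≈ 0.01172.


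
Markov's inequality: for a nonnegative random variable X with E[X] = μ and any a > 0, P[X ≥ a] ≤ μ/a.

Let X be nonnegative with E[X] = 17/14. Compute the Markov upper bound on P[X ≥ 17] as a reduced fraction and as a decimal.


μ = E[X] = 17/14, a = 17.
Markov: P[X ≥ 17] ≤ μ/a = (17/14)/17 = 1/14.
Numerically: ≈ 0.07143.
(Since a = 17 > μ = 1.21429, the bound 1/14 is < 1 and informative.)

P[X ≥ 17] ≤ 1/14 ≈ 0.07143.


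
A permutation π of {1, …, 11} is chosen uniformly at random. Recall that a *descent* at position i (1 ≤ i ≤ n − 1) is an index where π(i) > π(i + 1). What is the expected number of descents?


Write X = Σ X_I over i = 1, …, 10, with X_I the indicator of one descent.
There are 10 indicators.
For each fixed i, the pair (π(i), π(i+1)) is a uniformly random ordered pair of distinct values from {1, …, 11}; by symmetry P[π(i) > π(i+1)] = 1/2.
By linearity: E[X] = 10 · (1/2) = (11 − 1) · (1/2) = 5 ≈ 5.000000.

E[X] = 5 = 5.000000.


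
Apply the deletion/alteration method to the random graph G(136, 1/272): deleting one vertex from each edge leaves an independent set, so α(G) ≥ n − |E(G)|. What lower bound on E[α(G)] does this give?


E[|E(G)|] = C(136, 2)·p = 9180 · (1/272) = 135/4.
E[α(G)] ≥ n − E[|E(G)|] = 136 − 135/4 = 409/4.
Numerically: ≈ 102.250000.
(This is only a lower bound; the true E[α(G)] may be larger.)

E[α(G)] ≥ 409/4 ≈ 102.250000.


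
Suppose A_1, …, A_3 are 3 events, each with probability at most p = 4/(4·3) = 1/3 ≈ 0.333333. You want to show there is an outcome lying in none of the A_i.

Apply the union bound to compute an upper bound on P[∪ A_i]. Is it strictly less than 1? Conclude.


Union bound: P[∪_{i=1}^{3} A_i] ≤ Σ_i P[A_i] ≤ 3·p = 3·(1/3) = 1.
Numerically: 1 ≈ 1.000000.
Is 1 < 1? NO.
Since the bound 1 is ≥ 1, the union bound is uninformative here; it does NOT by itself certify existence.

3·p = 1 ≈ 1.000000; existence NOT certified by the union bound.


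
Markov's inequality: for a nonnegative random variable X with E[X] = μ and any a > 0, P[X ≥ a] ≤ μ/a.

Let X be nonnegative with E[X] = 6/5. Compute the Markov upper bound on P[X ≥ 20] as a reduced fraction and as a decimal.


μ = E[X] = 6/5, a = 20.
Markov: P[X ≥ 20] ≤ μ/a = (6/5)/20 = 3/50.
Numerically: ≈ 0.0600.
(Since a = 20 > μ = 1.2000, the bound 3/50 is < 1 and informative.)

P[X ≥ 20] ≤ 3/50 ≈ 0.0600.


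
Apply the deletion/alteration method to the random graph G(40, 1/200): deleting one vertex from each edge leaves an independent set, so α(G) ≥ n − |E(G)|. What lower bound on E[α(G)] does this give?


E[|E(G)|] = C(40, 2)·p = 780 · (1/200) = 39/10.
E[α(G)] ≥ n − E[|E(G)|] = 40 − 39/10 = 361/10.
Numerically: ≈ 36.1000.
(This is only a lower bound; the true E[α(G)] may be larger.)

E[α(G)] ≥ 361/10 ≈ 36.1000.


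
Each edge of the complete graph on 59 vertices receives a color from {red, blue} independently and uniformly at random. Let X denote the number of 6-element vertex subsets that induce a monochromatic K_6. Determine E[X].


Let X = Σ_S X_S over the C(59, 6) = 45057474 subsets S of size 6, where X_S = 1 if the K_6 on S is monochromatic.
For a fixed S, the K_6 on S has C(6, 2) = 15 edges. P[all 15 edges red] = (1/2)^15, and likewise for blue, so P[monochromatic] = 2·(1/2)^15 = 2^{1 − 15} = 1/16384.
Summing: E[X] = C(59, 6) · 2^{1 − 15} = 45057474 · 1/16384 = 22528737/8192.
Numerically: E[X] ≈ 2750.0900.

E[X] = C(59,6)·2^(1−C(6,2)) = 22528737/8192 ≈ 2750.0900.


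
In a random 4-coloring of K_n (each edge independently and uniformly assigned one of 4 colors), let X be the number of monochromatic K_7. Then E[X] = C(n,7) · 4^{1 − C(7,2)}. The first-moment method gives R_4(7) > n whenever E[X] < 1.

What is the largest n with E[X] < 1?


We need C(n, 7) · 4^{1 − 21} < 1, i.e. C(n, 7) < 4^{21 − 1} = 1099511627776.
Check values of n near the boundary:
  n = 174: C(174, 7) = 847879782984; 847879782984 < 1099511627776? YES
  n = 175: C(175, 7) = 883208107275; 883208107275 < 1099511627776? YES
  n = 176: C(176, 7) = 919790691600; 919790691600 < 1099511627776? YES
  n = 177: C(177, 7) = 957664425960; 957664425960 < 1099511627776? YES
  n = 178: C(178, 7) = 996867063280; 996867063280 < 1099511627776? YES
  n = 179: C(179, 7) = 1037437234460; 1037437234460 < 1099511627776? YES
  n = 180: C(180, 7) = 1079414463600; 1079414463600 < 1099511627776? YES
  n = 181: C(181, 7) = 1122839183400; 1122839183400 < 1099511627776? NO
The largest n with C(n, 7) < 1099511627776 is n = 180 (where E[X] = 67463403975/68719476736 ≈ 0.9817). Hence R_4(7) > 180, i.e. R_4(7) ≥ 181.

Largest n = 180; hence R_4(7) > 180.


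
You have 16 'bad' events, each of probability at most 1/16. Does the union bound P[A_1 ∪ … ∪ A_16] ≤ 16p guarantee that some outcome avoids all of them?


Union bound: P[∪_{i=1}^{16} A_i] ≤ Σ_i P[A_i] ≤ 16·p = 16·(1/16) = 1.
Numerically: 1 ≈ 1.00000.
Is 1 < 1? NO.
Since the bound 1 is ≥ 1, the union bound is uninformative here; it does NOT by itself certify existence.

16·p = 1 ≈ 1.00000; existence NOT certified by the union bound.


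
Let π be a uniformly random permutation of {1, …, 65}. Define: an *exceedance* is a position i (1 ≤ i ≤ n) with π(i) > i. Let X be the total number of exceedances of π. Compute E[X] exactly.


Write X = Σ_{i=1}^{65} X_i, where X_i = 1_{π(i) > i}.
For each fixed i, π(i) is uniform over {1, …, 65} (marginal of a uniform permutation), so P[π(i) > i] = (n − i)/n. Summing: Σ_{i=1}^{65} (n − i)/n = (0 + 1 + … + 64)/65 = 65(65 − 1)/(2·65) = (65 − 1)/2.
Hence E[X] = Σ_{i=1}^{65} (65 − i)/65 = 32 ≈ 32.000.

E[X] = 32 = 32.000.


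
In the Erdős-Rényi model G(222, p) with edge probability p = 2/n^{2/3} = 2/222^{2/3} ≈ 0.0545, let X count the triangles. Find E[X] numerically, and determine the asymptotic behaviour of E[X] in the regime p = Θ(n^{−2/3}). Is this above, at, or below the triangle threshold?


Number of potential triangles: C(222, 3) = 1798940.
Each occurs with probability p³ ≈ (0.0545)³ ≈ 1.62324e-04.
By linearity: E[X] = C(222, 3)·p³ ≈ 1798940 · 1.62324e-04 ≈ 292.012.
Since α = 2/3 < 1, p = c/n^{2/3} ≫ 1/n is above the triangle threshold p ~ 1/n. Asymptotically E[X] ~ (c³/6)·n^{3(1−α)} = (2³/6)·n^{1} → ∞; triangles are abundant w.h.p.

E[X] ≈ 292.012; in regime p = Θ(1/n^{2/3}) E[X] diverges (above the triangle threshold p ~ 1/n).


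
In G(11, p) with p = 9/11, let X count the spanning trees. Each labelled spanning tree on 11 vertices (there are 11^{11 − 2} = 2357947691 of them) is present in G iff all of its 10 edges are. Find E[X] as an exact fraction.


K_11 has 11^{11 − 2} = 2357947691 labelled spanning trees.
For each such spanning tree H, let X_H = 1 if all 10 edges of H are present in G. Then P[X_H = 1] = p^{10} = (9/11)^{10} = 3486784401/25937424601.
Summing the indicators: E[X] = Σ_H E[X_H] = 2357947691 · p^{10} = 2357947691 · 3486784401/25937424601 = 3486784401/11.
Numerically: E[X] ≈ 3.1698e+08.

E[X] = 2357947691 · (9/11)^{10} = 3486784401/11 ≈ 3.1698e+08.


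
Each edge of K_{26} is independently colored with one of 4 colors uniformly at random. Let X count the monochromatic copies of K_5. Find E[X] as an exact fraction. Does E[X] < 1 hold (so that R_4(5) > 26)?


E[X] = C(26, 5) · 4^{1 − 10} = 65780 · 4^{−9} = 65780/262144.
As a reduced fraction: E[X] = 16445/65536 ≈ 0.251.
Is E[X] < 1? YES.
Since E[X] < 1, there exists a 4-coloring of K_{26} with no monochromatic K_5; hence R_4(5) > 26.

E[X] = 16445/65536 ≈ 0.251; E[X] < 1, so R_4(5) > 26.


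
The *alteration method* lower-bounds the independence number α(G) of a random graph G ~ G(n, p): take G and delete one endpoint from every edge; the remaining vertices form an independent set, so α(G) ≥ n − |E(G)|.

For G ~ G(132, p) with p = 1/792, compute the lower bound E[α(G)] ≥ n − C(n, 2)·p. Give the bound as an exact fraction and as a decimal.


E[|E(G)|] = C(132, 2)·p = 8646 · (1/792) = 131/12.
E[α(G)] ≥ n − E[|E(G)|] = 132 − 131/12 = 1453/12.
Numerically: ≈ 121.08333.
(This is only a lower bound; the true E[α(G)] may be larger.)

E[α(G)] ≥ 1453/12 ≈ 121.08333.


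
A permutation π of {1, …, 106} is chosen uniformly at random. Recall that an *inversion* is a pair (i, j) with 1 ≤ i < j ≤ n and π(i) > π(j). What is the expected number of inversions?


Write X = Σ X_I over the C(106, 2) = 5565 pairs i < j, with X_I the indicator of one inversion.
There are 5565 indicators.
For each fixed pair i < j, the values π(i) and π(j) are two distinct elements of {1, …, 106} in uniformly random order; by symmetry P[π(i) > π(j)] = 1/2.
By linearity: E[X] = 5565 · (1/2) = C(106, 2) · (1/2) = 5565/2 = 5565/2 ≈ 2782.5000.

E[X] = 5565/2 = 2782.5000.


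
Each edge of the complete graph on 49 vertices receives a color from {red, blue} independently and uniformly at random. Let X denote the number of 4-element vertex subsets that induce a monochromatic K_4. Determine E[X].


Let X = Σ_S X_S over the C(49, 4) = 211876 subsets S of size 4, where X_S = 1 if the K_4 on S is monochromatic.
For a fixed S, the K_4 on S has C(4, 2) = 6 edges. P[all 6 edges red] = (1/2)^6, and likewise for blue, so P[monochromatic] = 2·(1/2)^6 = 2^{1 − 6} = 1/32.
Summing: E[X] = C(49, 4) · 2^{1 − 6} = 211876 · 1/32 = 52969/8.
Numerically: E[X] ≈ 6621.125.

E[X] = C(49,4)·2^(1−C(4,2)) = 52969/8 ≈ 6621.125.


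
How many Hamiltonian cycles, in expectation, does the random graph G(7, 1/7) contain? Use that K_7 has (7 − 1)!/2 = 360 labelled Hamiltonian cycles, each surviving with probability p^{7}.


K_7 has (7 − 1)!/2 = 360 labelled Hamiltonian cycles.
For each such Hamiltonian cycle H, let X_H = 1 if all 7 edges of H are present in G. Then P[X_H = 1] = p^{7} = (1/7)^{7} = 1/823543.
By linearity: E[X] = Σ_H E[X_H] = 360 · p^{7} = 360 · 1/823543 = 360/823543.
Numerically: E[X] ≈ 0.000437136.

E[X] = 360 · (1/7)^{7} = 360/823543 ≈ 0.000437136.


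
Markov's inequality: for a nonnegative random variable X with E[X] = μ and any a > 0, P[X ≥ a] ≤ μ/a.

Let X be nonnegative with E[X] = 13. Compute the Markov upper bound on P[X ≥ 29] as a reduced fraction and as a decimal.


μ = E[X] = 13, a = 29.
Markov: P[X ≥ 29] ≤ μ/a = (13)/29 = 13/29.
Numerically: ≈ 0.448.
(Since a = 29 > μ = 13.000, the bound 13/29 is < 1 and informative.)

P[X ≥ 29] ≤ 13/29 ≈ 0.448.


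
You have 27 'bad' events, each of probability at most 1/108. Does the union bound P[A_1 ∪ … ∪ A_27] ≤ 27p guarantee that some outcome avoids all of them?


Union bound: P[∪_{i=1}^{27} A_i] ≤ Σ_i P[A_i] ≤ 27·p = 27·(1/108) = 1/4.
Numerically: 1/4 ≈ 0.250.
Is 1/4 < 1? YES.
Since P[∪ A_i] ≤ 1/4 < 1, the complement has P[∩ A_i^c] ≥ 1 − 1/4 = 3/4 > 0, so some outcome avoids every A_i.

27·p = 1/4 ≈ 0.250; existence CERTIFIED by the union bound.


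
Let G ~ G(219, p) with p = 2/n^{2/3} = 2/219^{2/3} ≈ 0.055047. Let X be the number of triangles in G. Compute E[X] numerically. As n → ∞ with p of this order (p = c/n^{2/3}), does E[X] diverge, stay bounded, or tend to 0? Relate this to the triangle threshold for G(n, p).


Number of potential triangles: C(219, 3) = 1726669.
Each occurs with probability p³ ≈ (0.055047)³ ≈ 1.6680219e-04.
By linearity: E[X] = C(219, 3)·p³ ≈ 1726669 · 1.6680219e-04 ≈ 288.01218.
Since α = 2/3 < 1, p = c/n^{2/3} ≫ 1/n is above the triangle threshold p ~ 1/n. Asymptotically E[X] ~ (c³/6)·n^{3(1−α)} = (2³/6)·n^{1} → ∞; triangles are abundant w.h.p.

E[X] ≈ 288.01218; in regime p = Θ(1/n^{2/3}) E[X] diverges (above the triangle threshold p ~ 1/n).
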